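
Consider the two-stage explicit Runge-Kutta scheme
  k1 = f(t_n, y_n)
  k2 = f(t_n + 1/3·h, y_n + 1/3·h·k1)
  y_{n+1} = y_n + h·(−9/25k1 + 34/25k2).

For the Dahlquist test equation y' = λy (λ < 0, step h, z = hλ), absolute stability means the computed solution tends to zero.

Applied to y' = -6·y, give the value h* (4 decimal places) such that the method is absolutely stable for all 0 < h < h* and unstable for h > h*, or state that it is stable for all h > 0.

(-2.2059,0); λ=-6 ⇒ h* = (75/34)/6 = 0.3676.

With y'=λy (z=hλ):
  k1=λy_n ⇒ h·k1=z·y_n;  k2=λ(1+1/3z)y_n ⇒ h·k2=z(1+1/3z)y_n
  y_{n+1}/y_n = 1 − 9/25z + 34/25z(1+1/3z) = 1 + z + 34/75z²
  ⇒ R(z) = 1 + z + 34/75z².

Find x<0 with |R(x)|<1.
x=-1.44: |R|=0.5000
R=1: x+34/75x²=0 ⇒ x=−75/34=-2.2059; min R=1−1/(4·34/75)=0.4485>−1
Confirm numerically:
  x=-1.404: |R|=0.48962 <1
  x=-1.304: |R|=0.46686 <1
  x=-0.932: |R|=0.46178 <1
  x=-2.568: |R|=1.42156 >1
  x=-2.293: |R|=1.09056 >1
So |R|<1 on (-2.2059, 0).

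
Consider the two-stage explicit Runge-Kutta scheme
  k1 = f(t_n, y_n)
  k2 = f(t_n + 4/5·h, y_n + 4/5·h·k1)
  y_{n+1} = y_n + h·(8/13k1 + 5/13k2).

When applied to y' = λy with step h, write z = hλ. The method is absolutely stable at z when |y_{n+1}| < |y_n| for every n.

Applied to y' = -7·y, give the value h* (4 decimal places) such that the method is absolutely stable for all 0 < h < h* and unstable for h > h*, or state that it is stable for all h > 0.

(-3.2500,0); λ=-7 ⇒ h* = (13/4)/7 = 0.4643.

On y'=λy, z=hλ:
  k1=λy_n ⇒ h·k1=z·y_n;  k2=λ(1+4/5z)y_n ⇒ h·k2=z(1+4/5z)y_n
  y_{n+1}/y_n = 1 + 8/13z + 5/13z(1+4/5z) = 1 + z + 4/13z²
  so R(z) = 1 + z + 4/13z².

Find x<0 with |R(x)|<1.
x=-0.57: |R|=0.5300
R=1: x+4/13x²=0 ⇒ x=−13/4=-3.2500; min R=1−1/(4·4/13)=0.1875>−1
Confirm numerically:
  x=-3.113: |R|=0.86878 <1
  x=-3.022: |R|=0.78800 <1
  x=-2.287: |R|=0.32234 <1
  x=-3.731: |R|=1.55219 >1
  x=-3.521: |R|=1.29360 >1
Stable set (-3.2500, 0).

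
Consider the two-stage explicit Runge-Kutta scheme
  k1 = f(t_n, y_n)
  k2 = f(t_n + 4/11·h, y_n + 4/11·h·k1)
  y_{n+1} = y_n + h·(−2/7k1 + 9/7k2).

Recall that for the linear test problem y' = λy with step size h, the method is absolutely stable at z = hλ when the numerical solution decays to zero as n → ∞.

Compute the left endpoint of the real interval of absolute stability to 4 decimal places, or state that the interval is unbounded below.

z* = -2.1389.

On y'=λy, z=hλ:
  k1=λy_n ⇒ h·k1=z·y_n;  k2=λ(1+4/11z)y_n ⇒ h·k2=z(1+4/11z)y_n
  y_{n+1}/y_n = 1 − 2/7z + 9/7z(1+4/11z) = 1 + z + 36/77z²
  Hence R(z) = 1 + z + 36/77z².

Solve |R(x)|<1 on ℝ⁻.
x=-1.58: |R|=0.5871
R=1: x+36/77x²=0 ⇒ x=−77/36=-2.1389; min R=1−1/(4·36/77)=0.4653>−1
Confirm numerically:
  x=-1.491: |R|=0.54836 <1
  x=-1.469: |R|=0.53992 <1
  x=-1.226: |R|=0.47674 <1
  x=-1.047: |R|=0.46551 <1
  x=-2.364: |R|=1.24880 >1
  x=-2.363: |R|=1.24759 >1
Interval (-2.1389, 0).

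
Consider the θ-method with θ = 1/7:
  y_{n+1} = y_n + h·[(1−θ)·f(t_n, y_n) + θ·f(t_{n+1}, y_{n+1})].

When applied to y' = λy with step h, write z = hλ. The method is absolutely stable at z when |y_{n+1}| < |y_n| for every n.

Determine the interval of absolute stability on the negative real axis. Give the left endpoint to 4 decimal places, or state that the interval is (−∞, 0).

z∈(-2.8000,0).

Set f=λy, z=hλ:
  y_{n+1} = y_n + z·[6/7·y_n + 1/7·y_{n+1}] ⇒ (1 − 1/7z)y_{n+1} = (1 + 6/7z)y_n
  R(z) = (1 + 6/7z)/(1 − 1/7z).

Boundary: |R(x)|=1, x<0.
x=-1.22: |R|=0.0389
R=−1: 1+6/7x = −1+1/7x ⇒ -5/7x=2 ⇒ x=2/(-5/7)=-2.8000
Confirm numerically:
  x=-2.632: |R|=0.91279 <1
  x=-2.422: |R|=0.79941 <1
  x=-1.840: |R|=0.45701 <1
  x=-1.125: |R|=0.03077 <1
  x=-3.083: |R|=1.14034 >1
  x=-2.971: |R|=1.08575 >1
  x=-2.903: |R|=1.05200 >1
Stable set (-2.8000, 0).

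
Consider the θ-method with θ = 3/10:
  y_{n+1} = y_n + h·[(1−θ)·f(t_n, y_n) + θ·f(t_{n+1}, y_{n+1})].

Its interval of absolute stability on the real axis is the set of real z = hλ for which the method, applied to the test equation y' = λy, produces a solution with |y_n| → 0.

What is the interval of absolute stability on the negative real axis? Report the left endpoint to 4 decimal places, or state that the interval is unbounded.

Test eqn y'=λy, z=hλ:
  y_{n+1} = y_n + z·[7/10·y_n + 3/10·y_{n+1}] ⇒ (1 − 3/10z)y_{n+1} = (1 + 7/10z)y_n
  Hence R(z) = (1 + 7/10z)/(1 − 3/10z).

Find x<0 with |R(x)|<1.
x=-1.43: |R|=0.0007
R=−1: 1+7/10x = −1+3/10x ⇒ -2/5x=2 ⇒ x=2/(-2/5)=-5.0000
Confirm numerically:
  x=-2.918: |R|=0.55593 <1
  x=-2.523: |R|=0.43605 <1
  x=-2.065: |R|=0.27508 <1
  x=-5.361: |R|=1.05536 >1
  x=-5.211: |R|=1.03293 >1
Stable set (-5.0000, 0).

(-5.0000, 0).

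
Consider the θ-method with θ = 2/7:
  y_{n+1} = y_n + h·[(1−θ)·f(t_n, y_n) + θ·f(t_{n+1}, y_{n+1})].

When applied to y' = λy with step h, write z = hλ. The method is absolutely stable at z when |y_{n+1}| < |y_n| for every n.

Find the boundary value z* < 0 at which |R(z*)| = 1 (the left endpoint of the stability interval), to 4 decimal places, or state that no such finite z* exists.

Set f=λy, z=hλ:
  y_{n+1} = y_n + z·[5/7·y_n + 2/7·y_{n+1}] ⇒ (1 − 2/7z)y_{n+1} = (1 + 5/7z)y_n
  Hence R(z) = (1 + 5/7z)/(1 − 2/7z).

Solve |R(x)|<1 on ℝ⁻.
x=-1.29: |R|=0.0574
R=−1: 1+5/7x = −1+2/7x ⇒ -3/7x=2 ⇒ x=2/(-3/7)=-4.6667
Confirm numerically:
  x=-4.625: |R|=0.99231 <1
  x=-4.528: |R|=0.97409 <1
  x=-2.398: |R|=0.42302 <1
  x=-2.365: |R|=0.41134 <1
  x=-4.928: |R|=1.04651 >1
  x=-4.912: |R|=1.04375 >1
  x=-4.693: |R|=1.00482 >1
Interval (-4.6667, 0).

left endpoint -4.6667.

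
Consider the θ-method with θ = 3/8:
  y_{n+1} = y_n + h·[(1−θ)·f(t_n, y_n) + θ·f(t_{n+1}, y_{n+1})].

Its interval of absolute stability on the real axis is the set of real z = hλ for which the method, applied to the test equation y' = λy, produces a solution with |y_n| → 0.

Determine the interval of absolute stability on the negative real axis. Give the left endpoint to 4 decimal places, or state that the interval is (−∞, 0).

With y'=λy (z=hλ):
  y_{n+1} = y_n + z·[5/8·y_n + 3/8·y_{n+1}] ⇒ (1 − 3/8z)y_{n+1} = (1 + 5/8z)y_n
  so R(z) = (1 + 5/8z)/(1 − 3/8z).

Boundary: |R(x)|=1, x<0.
x=-1.16: |R|=0.1916
R=−1: 1+5/8x = −1+3/8x ⇒ -1/4x=2 ⇒ x=2/(-1/4)=-8.0000
Confirm numerically:
  x=-7.800: |R|=0.98726 <1
  x=-6.744: |R|=0.91102 <1
  x=-4.294: |R|=0.64505 <1
  x=-8.316: |R|=1.01918 >1
  x=-8.049: |R|=1.00305 >1
So |R|<1 on (-8.0000, 0).

z∈(-8.0000,0).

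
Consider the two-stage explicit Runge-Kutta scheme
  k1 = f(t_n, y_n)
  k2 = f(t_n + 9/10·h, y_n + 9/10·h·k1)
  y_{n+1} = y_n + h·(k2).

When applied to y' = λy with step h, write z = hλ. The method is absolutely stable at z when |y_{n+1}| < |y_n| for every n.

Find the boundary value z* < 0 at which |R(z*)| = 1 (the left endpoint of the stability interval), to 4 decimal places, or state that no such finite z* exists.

With y'=λy (z=hλ):
  k1=λy_n ⇒ h·k1=z·y_n;  k2=λ(1+9/10z)y_n ⇒ h·k2=z(1+9/10z)y_n
  y_{n+1}/y_n = 1 + z(1+9/10z) = 1 + z + 9/10z²
  ⇒ R(z) = 1 + z + 9/10z².

Solve |R(x)|<1 on ℝ⁻.
x=-1.57: |R|=1.6484
R=1: x+9/10x²=0 ⇒ x=−10/9=-1.1111; min R=1−1/(4·9/10)=0.7222>−1
Confirm numerically:
  x=-0.842: |R|=0.79607 <1
  x=-0.800: |R|=0.77600 <1
  x=-0.611: |R|=0.72499 <1
  x=-1.440: |R|=1.42624 >1
  x=-1.181: |R|=1.07428 >1
Interval (-1.1111, 0).

left endpoint -1.1111.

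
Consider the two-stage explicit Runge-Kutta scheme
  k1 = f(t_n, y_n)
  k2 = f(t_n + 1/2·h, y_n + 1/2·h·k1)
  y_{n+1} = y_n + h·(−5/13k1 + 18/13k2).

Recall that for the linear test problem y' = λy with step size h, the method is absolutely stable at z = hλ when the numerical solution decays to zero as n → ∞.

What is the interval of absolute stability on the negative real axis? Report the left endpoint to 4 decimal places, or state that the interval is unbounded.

z∈(-1.4444,0).

On y'=λy, z=hλ:
  k1=λy_n ⇒ h·k1=z·y_n;  k2=λ(1+1/2z)y_n ⇒ h·k2=z(1+1/2z)y_n
  y_{n+1}/y_n = 1 − 5/13z + 18/13z(1+1/2z) = 1 + z + 9/13z²
  R(z) = 1 + z + 9/13z².

Solve |R(x)|<1 on ℝ⁻.
x=-0.67: |R|=0.6408
R=1: x+9/13x²=0 ⇒ x=−13/9=-1.4444; min R=1−1/(4·9/13)=0.6389>−1
Confirm numerically:
  x=-1.384: |R|=0.94208 <1
  x=-1.202: |R|=0.79825 <1
  x=-0.778: |R|=0.64104 <1
  x=-2.035: |R|=1.83200 >1
  x=-1.793: |R|=1.43266 >1
  x=-1.660: |R|=1.24772 >1
Stable set (-1.4444, 0).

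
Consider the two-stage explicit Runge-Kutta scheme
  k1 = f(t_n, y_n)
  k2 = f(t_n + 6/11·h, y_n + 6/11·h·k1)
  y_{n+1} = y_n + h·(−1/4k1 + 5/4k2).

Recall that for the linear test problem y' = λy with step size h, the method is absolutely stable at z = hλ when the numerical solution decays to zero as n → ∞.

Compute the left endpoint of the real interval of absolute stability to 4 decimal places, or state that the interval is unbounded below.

left endpoint -1.4667.

On y'=λy, z=hλ:
  k1=λy_n ⇒ h·k1=z·y_n;  k2=λ(1+6/11z)y_n ⇒ h·k2=z(1+6/11z)y_n
  y_{n+1}/y_n = 1 − 1/4z + 5/4z(1+6/11z) = 1 + z + 15/22z²
  so R(z) = 1 + z + 15/22z².

Find x<0 with |R(x)|<1.
x=-0.85: |R|=0.6426
R=1: x+15/22x²=0 ⇒ x=−22/15=-1.4667; min R=1−1/(4·15/22)=0.6333>−1
Confirm numerically:
  x=-1.429: |R|=0.96330 <1
  x=-1.321: |R|=0.86880 <1
  x=-1.280: |R|=0.83709 <1
  x=-1.027: |R|=0.69213 <1
  x=-2.055: |R|=1.82434 >1
  x=-1.736: |R|=1.31879 >1
  x=-1.641: |R|=1.19506 >1
So |R|<1 on (-1.4667, 0).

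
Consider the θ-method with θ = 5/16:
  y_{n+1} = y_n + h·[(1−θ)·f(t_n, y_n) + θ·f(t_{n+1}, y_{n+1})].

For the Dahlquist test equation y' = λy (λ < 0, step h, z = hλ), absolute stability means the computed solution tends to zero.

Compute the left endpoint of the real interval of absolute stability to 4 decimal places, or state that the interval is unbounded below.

left endpoint -5.3333.

On y'=λy, z=hλ:
  y_{n+1} = y_n + z·[11/16·y_n + 5/16·y_{n+1}] ⇒ (1 − 5/16z)y_{n+1} = (1 + 11/16z)y_n
  Hence R(z) = (1 + 11/16z)/(1 − 5/16z).

Solve |R(x)|<1 on ℝ⁻.
x=-0.38: |R|=0.6603
R=−1: 1+11/16x = −1+5/16x ⇒ -3/8x=2 ⇒ x=2/(-3/8)=-5.3333
Confirm numerically:
  x=-4.873: |R|=0.93157 <1
  x=-4.002: |R|=0.77817 <1
  x=-3.771: |R|=0.73106 <1
  x=-2.306: |R|=0.34021 <1
  x=-5.739: |R|=1.05446 >1
  x=-5.548: |R|=1.02945 >1
  x=-5.539: |R|=1.02824 >1
Interval (-5.3333, 0).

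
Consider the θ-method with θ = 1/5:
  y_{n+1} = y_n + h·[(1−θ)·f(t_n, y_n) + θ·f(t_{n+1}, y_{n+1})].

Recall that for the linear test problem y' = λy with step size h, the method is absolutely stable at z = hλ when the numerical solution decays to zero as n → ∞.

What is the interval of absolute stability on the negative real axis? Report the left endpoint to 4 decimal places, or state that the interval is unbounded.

On y'=λy, z=hλ:
  y_{n+1} = y_n + z·[4/5·y_n + 1/5·y_{n+1}] ⇒ (1 − 1/5z)y_{n+1} = (1 + 4/5z)y_n
  ⇒ R(z) = (1 + 4/5z)/(1 − 1/5z).

Boundary: |R(x)|=1, x<0.
x=-1.4: |R|=0.0937
R=−1: 1+4/5x = −1+1/5x ⇒ -3/5x=2 ⇒ x=2/(-3/5)=-3.3333
Confirm numerically:
  x=-2.335: |R|=0.59168 <1
  x=-2.174: |R|=0.51519 <1
  x=-1.365: |R|=0.07227 <1
  x=-3.769: |R|=1.14905 >1
  x=-3.637: |R|=1.10548 >1
  x=-3.600: |R|=1.09302 >1
Stable set (-3.3333, 0).

z∈(-3.3333,0).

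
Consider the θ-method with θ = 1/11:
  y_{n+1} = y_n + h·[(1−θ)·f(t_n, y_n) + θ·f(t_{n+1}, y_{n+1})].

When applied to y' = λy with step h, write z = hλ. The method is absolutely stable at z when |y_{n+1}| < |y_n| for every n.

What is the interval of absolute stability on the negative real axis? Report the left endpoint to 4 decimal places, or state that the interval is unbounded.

Test eqn y'=λy, z=hλ:
  y_{n+1} = y_n + z·[10/11·y_n + 1/11·y_{n+1}] ⇒ (1 − 1/11z)y_{n+1} = (1 + 10/11z)y_n
  so R(z) = (1 + 10/11z)/(1 − 1/11z).

Solve |R(x)|<1 on ℝ⁻.
x=-0.35: |R|=0.6608
R=−1: 1+10/11x = −1+1/11x ⇒ -9/11x=2 ⇒ x=2/(-9/11)=-2.4444
Confirm numerically:
  x=-2.278: |R|=0.88718 <1
  x=-2.244: |R|=0.86379 <1
  x=-2.231: |R|=0.85481 <1
  x=-1.961: |R|=0.66430 <1
  x=-3.032: |R|=1.37685 >1
  x=-2.725: |R|=1.18397 >1
  x=-2.676: |R|=1.15238 >1
Interval (-2.4444, 0).

(-2.4444, 0).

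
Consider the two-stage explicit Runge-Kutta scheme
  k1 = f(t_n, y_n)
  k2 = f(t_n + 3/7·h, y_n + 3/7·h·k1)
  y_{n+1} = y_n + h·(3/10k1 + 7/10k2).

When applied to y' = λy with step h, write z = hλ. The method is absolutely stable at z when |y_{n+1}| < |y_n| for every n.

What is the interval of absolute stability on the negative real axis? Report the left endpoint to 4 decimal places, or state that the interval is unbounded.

On y'=λy, z=hλ:
  k1=λy_n ⇒ h·k1=z·y_n;  k2=λ(1+3/7z)y_n ⇒ h·k2=z(1+3/7z)y_n
  y_{n+1}/y_n = 1 + 3/10z + 7/10z(1+3/7z) = 1 + z + 3/10z²
  Hence R(z) = 1 + z + 3/10z².

Boundary: |R(x)|=1, x<0.
x=-0.57: |R|=0.5275
R=1: x+3/10x²=0 ⇒ x=−10/3=-3.3333; min R=1−1/(4·3/10)=0.1667>−1
Confirm numerically:
  x=-3.024: |R|=0.71937 <1
  x=-2.888: |R|=0.61416 <1
  x=-2.280: |R|=0.27952 <1
  x=-1.538: |R|=0.17163 <1
  x=-3.432: |R|=1.10159 >1
  x=-3.417: |R|=1.08577 >1
Stable set (-3.3333, 0).

z∈(-3.3333,0).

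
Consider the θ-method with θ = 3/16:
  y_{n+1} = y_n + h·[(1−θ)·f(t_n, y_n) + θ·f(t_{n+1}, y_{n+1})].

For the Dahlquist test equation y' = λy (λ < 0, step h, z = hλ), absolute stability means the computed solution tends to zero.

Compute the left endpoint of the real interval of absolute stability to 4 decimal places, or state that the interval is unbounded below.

Test eqn y'=λy, z=hλ:
  y_{n+1} = y_n + z·[13/16·y_n + 3/16·y_{n+1}] ⇒ (1 − 3/16z)y_{n+1} = (1 + 13/16z)y_n
  so R(z) = (1 + 13/16z)/(1 − 3/16z).

Find x<0 with |R(x)|<1.
x=-0.45: |R|=0.5850
R=−1: 1+13/16x = −1+3/16x ⇒ -5/8x=2 ⇒ x=2/(-5/8)=-3.2000
Confirm numerically:
  x=-3.125: |R|=0.97044 <1
  x=-3.069: |R|=0.94803 <1
  x=-2.801: |R|=0.83650 <1
  x=-3.577: |R|=1.14103 >1
  x=-3.222: |R|=1.00857 >1
So |R|<1 on (-3.2000, 0).

left endpoint -3.2000.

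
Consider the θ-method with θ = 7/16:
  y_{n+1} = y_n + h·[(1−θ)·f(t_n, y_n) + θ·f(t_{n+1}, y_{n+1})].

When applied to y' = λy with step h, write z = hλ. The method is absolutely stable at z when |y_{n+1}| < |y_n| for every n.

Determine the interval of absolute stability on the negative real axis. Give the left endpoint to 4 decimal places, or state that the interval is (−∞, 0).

On y'=λy, z=hλ:
  y_{n+1} = y_n + z·[9/16·y_n + 7/16·y_{n+1}] ⇒ (1 − 7/16z)y_{n+1} = (1 + 9/16z)y_n
  Hence R(z) = (1 + 9/16z)/(1 − 7/16z).

Solve |R(x)|<1 on ℝ⁻.
x=-0.79: |R|=0.4129
R=−1: 1+9/16x = −1+7/16x ⇒ -1/8x=2 ⇒ x=2/(-1/8)=-16.0000
Confirm numerically:
  x=-15.273: |R|=0.98817 <1
  x=-14.073: |R|=0.96634 <1
  x=-10.115: |R|=0.86441 <1
  x=-16.460: |R|=1.00701 >1
  x=-16.370: |R|=1.00567 >1
  x=-16.227: |R|=1.00350 >1
Stable set (-16.0000, 0).

(-16.0000, 0).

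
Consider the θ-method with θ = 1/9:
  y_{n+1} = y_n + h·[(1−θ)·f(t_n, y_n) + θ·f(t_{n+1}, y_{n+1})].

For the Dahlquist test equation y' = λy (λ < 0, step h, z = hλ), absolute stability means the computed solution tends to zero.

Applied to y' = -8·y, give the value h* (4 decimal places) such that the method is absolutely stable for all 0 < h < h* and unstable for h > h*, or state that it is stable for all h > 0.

With y'=λy (z=hλ):
  y_{n+1} = y_n + z·[8/9·y_n + 1/9·y_{n+1}] ⇒ (1 − 1/9z)y_{n+1} = (1 + 8/9z)y_n
  Hence R(z) = (1 + 8/9z)/(1 − 1/9z).

Boundary: |R(x)|=1, x<0.
x=-1.58: |R|=0.3440
R=−1: 1+8/9x = −1+1/9x ⇒ -7/9x=2 ⇒ x=2/(-7/9)=-2.5714
Confirm numerically:
  x=-2.392: |R|=0.88975 <1
  x=-2.102: |R|=0.70402 <1
  x=-1.277: |R|=0.11832 <1
  x=-1.075: |R|=0.03970 <1
  x=-3.110: |R|=1.31131 >1
  x=-2.963: |R|=1.22912 >1
  x=-2.826: |R|=1.15068 >1
So |R|<1 on (-2.5714, 0).

(-2.5714,0); λ=-8 ⇒ h* = (18/7)/8 = 0.3214.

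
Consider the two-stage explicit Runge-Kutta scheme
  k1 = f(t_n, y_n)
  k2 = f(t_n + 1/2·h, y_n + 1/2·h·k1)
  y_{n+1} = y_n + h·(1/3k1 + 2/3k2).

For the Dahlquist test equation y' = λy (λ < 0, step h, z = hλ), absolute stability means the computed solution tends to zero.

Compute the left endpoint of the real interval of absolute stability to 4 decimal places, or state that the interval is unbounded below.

Set f=λy, z=hλ:
  k1=λy_n ⇒ h·k1=z·y_n;  k2=λ(1+1/2z)y_n ⇒ h·k2=z(1+1/2z)y_n
  y_{n+1}/y_n = 1 + 1/3z + 2/3z(1+1/2z) = 1 + z + 1/3z²
  so R(z) = 1 + z + 1/3z².

Boundary: |R(x)|=1, x<0.
x=-1.67: |R|=0.2596
R=1: x+1/3x²=0 ⇒ x=−3=-3.0000; min R=1−1/(4·1/3)=0.2500>−1
Confirm numerically:
  x=-2.697: |R|=0.72760 <1
  x=-2.206: |R|=0.41615 <1
  x=-2.098: |R|=0.36920 <1
  x=-3.278: |R|=1.30376 >1
  x=-3.214: |R|=1.22927 >1
So |R|<1 on (-3.0000, 0).

z* = -3.0000.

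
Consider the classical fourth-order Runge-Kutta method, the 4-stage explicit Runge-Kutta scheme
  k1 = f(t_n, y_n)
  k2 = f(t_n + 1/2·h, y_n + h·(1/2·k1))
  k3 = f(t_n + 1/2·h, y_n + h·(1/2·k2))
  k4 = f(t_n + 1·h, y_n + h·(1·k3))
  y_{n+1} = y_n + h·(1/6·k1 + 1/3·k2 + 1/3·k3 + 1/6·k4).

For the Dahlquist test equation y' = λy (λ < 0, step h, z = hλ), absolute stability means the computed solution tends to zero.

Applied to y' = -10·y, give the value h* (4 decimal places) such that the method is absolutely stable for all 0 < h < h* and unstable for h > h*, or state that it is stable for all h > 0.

(-2.7853,0); λ=-10 ⇒ h* = 0.2785.

Test eqn y'=λy, z=hλ:
  order 4, 4-stage ⇒ R(z)=1+z+z^2/2+z^3/6+z^4/24
  (e.g. R(-1.07)=0.35289, |R|=0.35289)

Find x<0 with |R(x)|<1.
x=-1.07: |R|=0.3529
|R(-2.51)|=0.6583 |R(-1.11)|=0.3414 |R(-0.68)|=0.5077
Bisect:
  x_lo=-3.5310 |R|=2.8428  x_hi=-0.3134 |R|=0.7310
  mid=-1.92223 |R|=0.31036 →hi
  mid=-2.72663 |R|=0.91510 →hi
  mid=-3.12884 |R|=1.65415 →lo
  mid=-2.92774 |R|=1.23688 →lo
  mid=-2.82719 |R|=1.06502 →lo
  mid=-2.77691 |R|=0.98743 →hi
  mid=-2.80205 |R|=1.02555 →lo
  ...
  [-2.78535,-2.78516] ⇒ x*=-2.7853
Stable set (-2.7853, 0).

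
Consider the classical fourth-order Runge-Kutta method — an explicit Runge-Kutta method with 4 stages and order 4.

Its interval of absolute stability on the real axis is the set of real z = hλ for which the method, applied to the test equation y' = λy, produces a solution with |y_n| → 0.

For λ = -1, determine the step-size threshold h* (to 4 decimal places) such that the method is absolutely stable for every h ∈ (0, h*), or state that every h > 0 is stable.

(-2.7853,0); λ=-1 ⇒ h* = 2.7853.

Test eqn y'=λy, z=hλ:
  order 4, 4-stage ⇒ R(z)=1+z+z^2/2+z^3/6+z^4/24
  (e.g. R(-0.54)=0.58310, |R|=0.58310)

Boundary: |R(x)|=1, x<0.
x=-0.54: |R|=0.5831
|R(-1.92)|=0.3098 |R(-1.81)|=0.2870 |R(-1.25)|=0.3075
Bisect:
  x_lo=-3.5954 |R|=3.0847  x_hi=-0.1174 |R|=0.8892
  mid=-1.85642 |R|=0.29530 →hi
  mid=-2.72593 |R|=0.91413 →hi
  mid=-3.16069 |R|=1.73007 →lo
  mid=-2.94331 |R|=1.26558 →lo
  mid=-2.83462 |R|=1.07696 →lo
  mid=-2.78028 |R|=0.99246 →hi
  mid=-2.80745 |R|=1.03392 →lo
  mid=-2.79386 |R|=1.01300 →lo
  mid=-2.78707 |R|=1.00268 →lo
  ...
  [-2.78537,-2.78516] ⇒ x*=-2.7853
Stable set (-2.7853, 0).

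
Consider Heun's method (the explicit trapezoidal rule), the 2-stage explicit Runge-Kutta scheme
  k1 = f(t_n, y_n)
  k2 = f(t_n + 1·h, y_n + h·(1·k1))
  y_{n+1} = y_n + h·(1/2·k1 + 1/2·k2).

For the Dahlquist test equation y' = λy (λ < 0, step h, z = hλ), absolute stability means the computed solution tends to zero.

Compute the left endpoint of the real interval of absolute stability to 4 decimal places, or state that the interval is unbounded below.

With y'=λy (z=hλ):
  order 2, 2-stage ⇒ R(z)=1+z+z^2/2
  (e.g. R(-1.44)=0.59680, |R|=0.59680)

Need |R(x)|<1, x<0.
x=-1.44: |R|=0.5968
|R(-2.01)|=1.0100 |R(-1.8)|=0.8200 |R(-1.35)|=0.5613
Bisect:
  x_lo=-2.3242 |R|=1.3768  x_hi=-0.3073 |R|=0.7399
  mid=-1.31578 |R|=0.54986 →hi
  mid=-1.81999 |R|=0.83620 →hi
  mid=-2.07210 |R|=1.07470 →lo
  mid=-1.94605 |R|=0.94750 →hi
  mid=-2.00907 |R|=1.00912 →lo
  mid=-1.97756 |R|=0.97781 →hi
  mid=-1.99332 |R|=0.99334 →hi
  ...
  [-2.00009,-1.99997] ⇒ x*=-2.0000
Stable set (-2.0000, 0).

left endpoint -2.0000.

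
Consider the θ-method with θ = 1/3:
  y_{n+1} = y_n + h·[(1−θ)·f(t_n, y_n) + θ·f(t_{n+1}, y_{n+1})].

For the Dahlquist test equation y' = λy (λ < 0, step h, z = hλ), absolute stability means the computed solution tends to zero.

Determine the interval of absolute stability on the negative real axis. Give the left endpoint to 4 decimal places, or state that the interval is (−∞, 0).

z∈(-6.0000,0).

On y'=λy, z=hλ:
  y_{n+1} = y_n + z·[2/3·y_n + 1/3·y_{n+1}] ⇒ (1 − 1/3z)y_{n+1} = (1 + 2/3z)y_n
  Hence R(z) = (1 + 2/3z)/(1 − 1/3z).

Find x<0 with |R(x)|<1.
x=-0.49: |R|=0.5788
R=−1: 1+2/3x = −1+1/3x ⇒ -1/3x=2 ⇒ x=2/(-1/3)=-6.0000
Confirm numerically:
  x=-5.637: |R|=0.95797 <1
  x=-5.459: |R|=0.93604 <1
  x=-3.855: |R|=0.68709 <1
  x=-6.437: |R|=1.04631 >1
  x=-6.429: |R|=1.04550 >1
Interval (-6.0000, 0).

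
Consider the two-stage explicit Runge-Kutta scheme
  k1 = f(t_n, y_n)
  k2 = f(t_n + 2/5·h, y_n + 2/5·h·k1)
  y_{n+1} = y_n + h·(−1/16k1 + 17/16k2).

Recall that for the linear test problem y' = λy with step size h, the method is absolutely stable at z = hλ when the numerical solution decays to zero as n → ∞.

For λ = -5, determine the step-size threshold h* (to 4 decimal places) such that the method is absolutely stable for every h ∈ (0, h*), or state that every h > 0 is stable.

(-2.3529,0); λ=-5 ⇒ h* = (40/17)/5 = 0.4706.

Test eqn y'=λy, z=hλ:
  k1=λy_n ⇒ h·k1=z·y_n;  k2=λ(1+2/5z)y_n ⇒ h·k2=z(1+2/5z)y_n
  y_{n+1}/y_n = 1 − 1/16z + 17/16z(1+2/5z) = 1 + z + 17/40z²
  so R(z) = 1 + z + 17/40z².

Need |R(x)|<1, x<0.
x=-0.32: |R|=0.7235
R=1: x+17/40x²=0 ⇒ x=−40/17=-2.3529; min R=1−1/(4·17/40)=0.4118>−1
Confirm numerically:
  x=-2.245: |R|=0.89701 <1
  x=-2.100: |R|=0.77425 <1
  x=-1.247: |R|=0.41388 <1
  x=-1.102: |R|=0.41412 <1
  x=-2.677: |R|=1.36869 >1
  x=-2.642: |R|=1.32457 >1
  x=-2.504: |R|=1.16076 >1
Stable set (-2.3529, 0).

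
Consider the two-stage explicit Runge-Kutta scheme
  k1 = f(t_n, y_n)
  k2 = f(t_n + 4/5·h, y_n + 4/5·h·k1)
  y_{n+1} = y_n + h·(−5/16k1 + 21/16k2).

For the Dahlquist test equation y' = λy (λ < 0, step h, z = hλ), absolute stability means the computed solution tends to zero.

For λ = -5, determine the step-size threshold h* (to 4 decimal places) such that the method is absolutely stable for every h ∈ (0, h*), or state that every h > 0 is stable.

Test eqn y'=λy, z=hλ:
  k1=λy_n ⇒ h·k1=z·y_n;  k2=λ(1+4/5z)y_n ⇒ h·k2=z(1+4/5z)y_n
  y_{n+1}/y_n = 1 − 5/16z + 21/16z(1+4/5z) = 1 + z + 21/20z²
  R(z) = 1 + z + 21/20z².

Solve |R(x)|<1 on ℝ⁻.
x=-1.15: |R|=1.2386
R=1: x+21/20x²=0 ⇒ x=−20/21=-0.9524; min R=1−1/(4·21/20)=0.7619>−1
Confirm numerically:
  x=-0.675: |R|=0.80341 <1
  x=-0.482: |R|=0.76194 <1
  x=-0.473: |R|=0.76192 <1
  x=-1.026: |R|=1.07931 >1
  x=-1.003: |R|=1.05331 >1
So |R|<1 on (-0.9524, 0).

(-0.9524,0); λ=-5 ⇒ h* = (20/21)/5 = 0.1905.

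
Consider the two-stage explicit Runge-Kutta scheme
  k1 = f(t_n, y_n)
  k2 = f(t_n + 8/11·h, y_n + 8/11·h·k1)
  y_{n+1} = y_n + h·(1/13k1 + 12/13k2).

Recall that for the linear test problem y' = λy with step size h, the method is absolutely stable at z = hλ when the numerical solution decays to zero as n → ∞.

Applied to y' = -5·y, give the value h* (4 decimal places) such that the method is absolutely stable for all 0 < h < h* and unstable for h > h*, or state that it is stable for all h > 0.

Test eqn y'=λy, z=hλ:
  k1=λy_n ⇒ h·k1=z·y_n;  k2=λ(1+8/11z)y_n ⇒ h·k2=z(1+8/11z)y_n
  y_{n+1}/y_n = 1 + 1/13z + 12/13z(1+8/11z) = 1 + z + 96/143z²
  Hence R(z) = 1 + z + 96/143z².

Solve |R(x)|<1 on ℝ⁻.
x=-1.26: |R|=0.8058
R=1: x+96/143x²=0 ⇒ x=−143/96=-1.4896; min R=1−1/(4·96/143)=0.6276>−1
Confirm numerically:
  x=-1.364: |R|=0.88500 <1
  x=-1.009: |R|=0.67447 <1
  x=-0.682: |R|=0.63025 <1
  x=-0.662: |R|=0.63221 <1
  x=-1.809: |R|=1.38791 >1
  x=-1.695: |R|=1.23374 >1
  x=-1.575: |R|=1.09031 >1
Stable set (-1.4896, 0).

(-1.4896,0); λ=-5 ⇒ h* = (143/96)/5 = 0.2979.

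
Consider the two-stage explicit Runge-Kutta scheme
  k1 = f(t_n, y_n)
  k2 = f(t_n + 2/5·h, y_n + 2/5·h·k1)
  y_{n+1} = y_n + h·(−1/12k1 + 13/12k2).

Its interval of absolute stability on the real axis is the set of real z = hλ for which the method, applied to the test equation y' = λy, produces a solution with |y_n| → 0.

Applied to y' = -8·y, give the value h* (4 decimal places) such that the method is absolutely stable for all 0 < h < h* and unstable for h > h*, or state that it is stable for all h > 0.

(-2.3077,0); λ=-8 ⇒ h* = (30/13)/8 = 0.2885.

On y'=λy, z=hλ:
  k1=λy_n ⇒ h·k1=z·y_n;  k2=λ(1+2/5z)y_n ⇒ h·k2=z(1+2/5z)y_n
  y_{n+1}/y_n = 1 − 1/12z + 13/12z(1+2/5z) = 1 + z + 13/30z²
  so R(z) = 1 + z + 13/30z².

Need |R(x)|<1, x<0.
x=-1.25: |R|=0.4271
R=1: x+13/30x²=0 ⇒ x=−30/13=-2.3077; min R=1−1/(4·13/30)=0.4231>−1
Confirm numerically:
  x=-1.998: |R|=0.73187 <1
  x=-1.828: |R|=0.62002 <1
  x=-1.813: |R|=0.61135 <1
  x=-2.738: |R|=1.51055 >1
  x=-2.387: |R|=1.08203 >1
  x=-2.372: |R|=1.06610 >1
Stable set (-2.3077, 0).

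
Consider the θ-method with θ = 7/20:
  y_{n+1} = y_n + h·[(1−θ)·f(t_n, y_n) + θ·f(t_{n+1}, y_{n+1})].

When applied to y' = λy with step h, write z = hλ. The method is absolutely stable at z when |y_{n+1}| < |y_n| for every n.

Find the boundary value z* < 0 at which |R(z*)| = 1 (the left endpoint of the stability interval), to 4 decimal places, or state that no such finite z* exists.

With y'=λy (z=hλ):
  y_{n+1} = y_n + z·[13/20·y_n + 7/20·y_{n+1}] ⇒ (1 − 7/20z)y_{n+1} = (1 + 13/20z)y_n
  ⇒ R(z) = (1 + 13/20z)/(1 − 7/20z).

Solve |R(x)|<1 on ℝ⁻.
x=-0.56: |R|=0.5318
R=−1: 1+13/20x = −1+7/20x ⇒ -3/10x=2 ⇒ x=2/(-3/10)=-6.6667
Confirm numerically:
  x=-4.288: |R|=0.71465 <1
  x=-3.983: |R|=0.66371 <1
  x=-3.216: |R|=0.51298 <1
  x=-7.259: |R|=1.05019 >1
  x=-6.982: |R|=1.02747 >1
So |R|<1 on (-6.6667, 0).

left endpoint -6.6667.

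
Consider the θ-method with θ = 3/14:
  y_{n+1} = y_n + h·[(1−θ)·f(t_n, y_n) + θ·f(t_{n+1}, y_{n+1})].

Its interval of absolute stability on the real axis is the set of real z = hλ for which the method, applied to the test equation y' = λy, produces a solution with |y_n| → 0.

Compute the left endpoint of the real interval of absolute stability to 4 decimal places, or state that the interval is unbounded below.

Test eqn y'=λy, z=hλ:
  y_{n+1} = y_n + z·[11/14·y_n + 3/14·y_{n+1}] ⇒ (1 − 3/14z)y_{n+1} = (1 + 11/14z)y_n
  ⇒ R(z) = (1 + 11/14z)/(1 − 3/14z).

Boundary: |R(x)|=1, x<0.
x=-0.95: |R|=0.2107
R=−1: 1+11/14x = −1+3/14x ⇒ -4/7x=2 ⇒ x=2/(-4/7)=-3.5000
Confirm numerically:
  x=-3.159: |R|=0.88380 <1
  x=-2.315: |R|=0.54739 <1
  x=-2.293: |R|=0.53753 <1
  x=-1.796: |R|=0.29688 <1
  x=-3.882: |R|=1.11916 >1
  x=-3.740: |R|=1.07613 >1
  x=-3.673: |R|=1.05532 >1
Interval (-3.5000, 0).

left endpoint -3.5000.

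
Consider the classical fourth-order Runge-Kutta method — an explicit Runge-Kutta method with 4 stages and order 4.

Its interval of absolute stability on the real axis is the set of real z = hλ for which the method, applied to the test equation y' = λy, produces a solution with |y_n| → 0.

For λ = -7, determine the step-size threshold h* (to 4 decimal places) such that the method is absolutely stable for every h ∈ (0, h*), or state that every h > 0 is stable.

(-2.7853,0); λ=-7 ⇒ h* = 0.3979.

Test eqn y'=λy, z=hλ:
  order 4, 4-stage ⇒ R(z)=1+z+z^2/2+z^3/6+z^4/24
  (e.g. R(-1.08)=0.34994, |R|=0.34994)

Find x<0 with |R(x)|<1.
x=-1.08: |R|=0.3499
|R(-2.97)|=1.3161 |R(-2.56)|=0.7102 |R(-1.92)|=0.3098
Bisect:
  x_lo=-3.2329 |R|=1.9129  x_hi=-0.2010 |R|=0.8179
  mid=-1.71695 |R|=0.27553 →hi
  mid=-2.47491 |R|=0.62438 →hi
  mid=-2.85390 |R|=1.10846 →lo
  mid=-2.66441 |R|=0.83252 →hi
  mid=-2.75915 |R|=0.96130 →hi
  mid=-2.80652 |R|=1.03248 →lo
  mid=-2.78284 |R|=0.99630 →hi
  mid=-2.79468 |R|=1.01425 →lo
  mid=-2.78876 |R|=1.00524 →lo
  ...
  [-2.78543,-2.78524] ⇒ x*=-2.7853
So |R|<1 on (-2.7853, 0).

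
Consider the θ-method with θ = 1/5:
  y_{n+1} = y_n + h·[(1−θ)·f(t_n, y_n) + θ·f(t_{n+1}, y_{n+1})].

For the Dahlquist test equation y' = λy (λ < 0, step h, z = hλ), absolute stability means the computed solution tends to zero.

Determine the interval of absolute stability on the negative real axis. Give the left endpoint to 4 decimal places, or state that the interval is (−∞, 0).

With y'=λy (z=hλ):
  y_{n+1} = y_n + z·[4/5·y_n + 1/5·y_{n+1}] ⇒ (1 − 1/5z)y_{n+1} = (1 + 4/5z)y_n
  R(z) = (1 + 4/5z)/(1 − 1/5z).

Solve |R(x)|<1 on ℝ⁻.
x=-1.44: |R|=0.1180
R=−1: 1+4/5x = −1+1/5x ⇒ -3/5x=2 ⇒ x=2/(-3/5)=-3.3333
Confirm numerically:
  x=-3.260: |R|=0.97337 <1
  x=-2.804: |R|=0.79651 <1
  x=-2.566: |R|=0.69574 <1
  x=-1.861: |R|=0.35622 <1
  x=-3.782: |R|=1.15327 >1
  x=-3.648: |R|=1.10916 >1
  x=-3.360: |R|=1.00957 >1
So |R|<1 on (-3.3333, 0).

z∈(-3.3333,0).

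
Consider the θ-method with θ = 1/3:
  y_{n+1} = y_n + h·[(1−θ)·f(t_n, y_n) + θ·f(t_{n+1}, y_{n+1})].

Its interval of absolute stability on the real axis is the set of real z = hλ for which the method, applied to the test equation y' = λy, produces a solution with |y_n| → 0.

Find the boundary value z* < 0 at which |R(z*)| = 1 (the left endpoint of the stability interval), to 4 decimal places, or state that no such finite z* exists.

Test eqn y'=λy, z=hλ:
  y_{n+1} = y_n + z·[2/3·y_n + 1/3·y_{n+1}] ⇒ (1 − 1/3z)y_{n+1} = (1 + 2/3z)y_n
  R(z) = (1 + 2/3z)/(1 − 1/3z).

Find x<0 with |R(x)|<1.
x=-1.18: |R|=0.1531
R=−1: 1+2/3x = −1+1/3x ⇒ -1/3x=2 ⇒ x=2/(-1/3)=-6.0000
Confirm numerically:
  x=-5.018: |R|=0.87753 <1
  x=-3.070: |R|=0.51730 <1
  x=-2.424: |R|=0.34071 <1
  x=-6.470: |R|=1.04963 >1
  x=-6.285: |R|=1.03069 >1
  x=-6.233: |R|=1.02524 >1
So |R|<1 on (-6.0000, 0).

left endpoint -6.0000.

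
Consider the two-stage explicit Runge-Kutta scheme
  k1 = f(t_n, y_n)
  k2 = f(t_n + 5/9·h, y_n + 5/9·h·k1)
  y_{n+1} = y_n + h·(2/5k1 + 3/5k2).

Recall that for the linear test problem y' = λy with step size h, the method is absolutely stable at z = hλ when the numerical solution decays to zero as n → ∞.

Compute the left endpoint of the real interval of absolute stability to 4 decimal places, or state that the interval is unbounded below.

Set f=λy, z=hλ:
  k1=λy_n ⇒ h·k1=z·y_n;  k2=λ(1+5/9z)y_n ⇒ h·k2=z(1+5/9z)y_n
  y_{n+1}/y_n = 1 + 2/5z + 3/5z(1+5/9z) = 1 + z + 1/3z²
  ⇒ R(z) = 1 + z + 1/3z².

Need |R(x)|<1, x<0.
x=-1.55: |R|=0.2508
R=1: x+1/3x²=0 ⇒ x=−3=-3.0000; min R=1−1/(4·1/3)=0.2500>−1
Confirm numerically:
  x=-2.759: |R|=0.77836 <1
  x=-2.130: |R|=0.38230 <1
  x=-1.893: |R|=0.30148 <1
  x=-1.553: |R|=0.25094 <1
  x=-3.510: |R|=1.59670 >1
  x=-3.305: |R|=1.33601 >1
  x=-3.295: |R|=1.32401 >1
Interval (-3.0000, 0).

z* = -3.0000.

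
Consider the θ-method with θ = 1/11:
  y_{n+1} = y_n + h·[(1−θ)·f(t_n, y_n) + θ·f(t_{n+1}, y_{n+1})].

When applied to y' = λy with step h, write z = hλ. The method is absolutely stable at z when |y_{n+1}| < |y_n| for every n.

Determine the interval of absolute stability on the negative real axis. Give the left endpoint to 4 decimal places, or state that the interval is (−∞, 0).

On y'=λy, z=hλ:
  y_{n+1} = y_n + z·[10/11·y_n + 1/11·y_{n+1}] ⇒ (1 − 1/11z)y_{n+1} = (1 + 10/11z)y_n
  so R(z) = (1 + 10/11z)/(1 − 1/11z).

Need |R(x)|<1, x<0.
x=-1.09: |R|=0.0083
R=−1: 1+10/11x = −1+1/11x ⇒ -9/11x=2 ⇒ x=2/(-9/11)=-2.4444
Confirm numerically:
  x=-2.311: |R|=0.90977 <1
  x=-1.918: |R|=0.63322 <1
  x=-1.858: |R|=0.58952 <1
  x=-1.246: |R|=0.11922 <1
  x=-2.955: |R|=1.32927 >1
  x=-2.895: |R|=1.29183 >1
  x=-2.562: |R|=1.07801 >1
Interval (-2.4444, 0).

(-2.4444, 0).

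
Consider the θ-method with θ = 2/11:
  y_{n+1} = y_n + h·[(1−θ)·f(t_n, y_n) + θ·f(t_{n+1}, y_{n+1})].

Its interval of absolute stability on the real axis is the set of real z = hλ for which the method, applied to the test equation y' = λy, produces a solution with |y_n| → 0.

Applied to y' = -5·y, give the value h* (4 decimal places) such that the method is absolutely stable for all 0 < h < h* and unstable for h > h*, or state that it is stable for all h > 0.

On y'=λy, z=hλ:
  y_{n+1} = y_n + z·[9/11·y_n + 2/11·y_{n+1}] ⇒ (1 − 2/11z)y_{n+1} = (1 + 9/11z)y_n
  Hence R(z) = (1 + 9/11z)/(1 − 2/11z).

Solve |R(x)|<1 on ℝ⁻.
x=-0.94: |R|=0.1972
R=−1: 1+9/11x = −1+2/11x ⇒ -7/11x=2 ⇒ x=2/(-7/11)=-3.1429
Confirm numerically:
  x=-2.828: |R|=0.86768 <1
  x=-2.551: |R|=0.74270 <1
  x=-2.494: |R|=0.71591 <1
  x=-3.739: |R|=1.22584 >1
  x=-3.451: |R|=1.12049 >1
Interval (-3.1429, 0).

(-3.1429,0); λ=-5 ⇒ h* = (22/7)/5 = 0.6286.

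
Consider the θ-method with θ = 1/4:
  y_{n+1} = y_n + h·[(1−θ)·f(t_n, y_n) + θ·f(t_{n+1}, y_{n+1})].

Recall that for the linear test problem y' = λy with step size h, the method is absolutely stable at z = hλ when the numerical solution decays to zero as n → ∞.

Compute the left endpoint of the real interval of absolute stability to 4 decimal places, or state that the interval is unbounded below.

With y'=λy (z=hλ):
  y_{n+1} = y_n + z·[3/4·y_n + 1/4·y_{n+1}] ⇒ (1 − 1/4z)y_{n+1} = (1 + 3/4z)y_n
  Hence R(z) = (1 + 3/4z)/(1 − 1/4z).

Solve |R(x)|<1 on ℝ⁻.
x=-0.67: |R|=0.4261
R=−1: 1+3/4x = −1+1/4x ⇒ -1/2x=2 ⇒ x=2/(-1/2)=-4.0000
Confirm numerically:
  x=-3.140: |R|=0.75910 <1
  x=-2.731: |R|=0.62294 <1
  x=-2.402: |R|=0.50078 <1
  x=-1.773: |R|=0.22848 <1
  x=-4.575: |R|=1.13411 >1
  x=-4.550: |R|=1.12865 >1
  x=-4.396: |R|=1.09433 >1
So |R|<1 on (-4.0000, 0).

z* = -4.0000.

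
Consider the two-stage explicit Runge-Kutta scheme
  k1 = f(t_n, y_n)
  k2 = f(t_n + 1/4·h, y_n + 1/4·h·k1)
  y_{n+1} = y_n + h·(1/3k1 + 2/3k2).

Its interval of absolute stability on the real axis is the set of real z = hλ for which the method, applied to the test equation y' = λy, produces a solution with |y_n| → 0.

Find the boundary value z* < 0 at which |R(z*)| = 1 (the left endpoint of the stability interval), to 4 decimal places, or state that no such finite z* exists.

Set f=λy, z=hλ:
  k1=λy_n ⇒ h·k1=z·y_n;  k2=λ(1+1/4z)y_n ⇒ h·k2=z(1+1/4z)y_n
  y_{n+1}/y_n = 1 + 1/3z + 2/3z(1+1/4z) = 1 + z + 1/6z²
  R(z) = 1 + z + 1/6z².

Boundary: |R(x)|=1, x<0.
x=-1.43: |R|=0.0892
R=1: x+1/6x²=0 ⇒ x=−6=-6.0000; min R=1−1/(4·1/6)=-0.5000>−1
Confirm numerically:
  x=-3.672: |R|=0.42474 <1
  x=-3.510: |R|=0.45665 <1
  x=-2.410: |R|=0.44198 <1
  x=-6.544: |R|=1.59332 >1
  x=-6.435: |R|=1.46654 >1
  x=-6.274: |R|=1.28651 >1
Interval (-6.0000, 0).

left endpoint -6.0000.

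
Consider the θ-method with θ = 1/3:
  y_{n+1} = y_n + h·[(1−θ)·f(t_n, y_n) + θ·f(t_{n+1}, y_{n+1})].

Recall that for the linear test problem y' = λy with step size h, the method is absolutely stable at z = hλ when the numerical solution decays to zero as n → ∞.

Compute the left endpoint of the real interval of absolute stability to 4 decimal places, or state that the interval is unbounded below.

left endpoint -6.0000.

On y'=λy, z=hλ:
  y_{n+1} = y_n + z·[2/3·y_n + 1/3·y_{n+1}] ⇒ (1 − 1/3z)y_{n+1} = (1 + 2/3z)y_n
  so R(z) = (1 + 2/3z)/(1 − 1/3z).

Need |R(x)|<1, x<0.
x=-0.97: |R|=0.2670
R=−1: 1+2/3x = −1+1/3x ⇒ -1/3x=2 ⇒ x=2/(-1/3)=-6.0000
Confirm numerically:
  x=-5.431: |R|=0.93251 <1
  x=-4.429: |R|=0.78853 <1
  x=-4.167: |R|=0.74424 <1
  x=-3.471: |R|=0.60918 <1
  x=-6.298: |R|=1.03205 >1
  x=-6.222: |R|=1.02407 >1
  x=-6.045: |R|=1.00498 >1
Stable set (-6.0000, 0).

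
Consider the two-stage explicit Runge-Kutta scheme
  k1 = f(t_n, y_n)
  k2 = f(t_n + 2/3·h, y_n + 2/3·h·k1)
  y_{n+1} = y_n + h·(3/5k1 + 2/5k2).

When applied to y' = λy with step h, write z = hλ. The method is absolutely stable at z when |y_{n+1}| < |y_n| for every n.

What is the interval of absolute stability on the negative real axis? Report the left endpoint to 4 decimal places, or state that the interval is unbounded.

Test eqn y'=λy, z=hλ:
  k1=λy_n ⇒ h·k1=z·y_n;  k2=λ(1+2/3z)y_n ⇒ h·k2=z(1+2/3z)y_n
  y_{n+1}/y_n = 1 + 3/5z + 2/5z(1+2/3z) = 1 + z + 4/15z²
  ⇒ R(z) = 1 + z + 4/15z².

Solve |R(x)|<1 on ℝ⁻.
x=-1.16: |R|=0.1988
R=1: x+4/15x²=0 ⇒ x=−15/4=-3.7500; min R=1−1/(4·4/15)=0.0625>−1
Confirm numerically:
  x=-3.113: |R|=0.47121 <1
  x=-3.005: |R|=0.40301 <1
  x=-2.002: |R|=0.06680 <1
  x=-1.980: |R|=0.06544 <1
  x=-4.299: |R|=1.62937 >1
  x=-4.045: |R|=1.31821 >1
  x=-4.026: |R|=1.29631 >1
Interval (-3.7500, 0).

z∈(-3.7500,0).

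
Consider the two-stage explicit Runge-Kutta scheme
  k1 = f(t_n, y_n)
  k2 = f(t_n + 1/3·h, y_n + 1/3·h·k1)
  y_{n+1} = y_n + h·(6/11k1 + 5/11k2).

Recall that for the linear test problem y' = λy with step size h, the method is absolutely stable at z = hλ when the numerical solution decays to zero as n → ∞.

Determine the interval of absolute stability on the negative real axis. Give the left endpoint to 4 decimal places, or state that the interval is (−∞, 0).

With y'=λy (z=hλ):
  k1=λy_n ⇒ h·k1=z·y_n;  k2=λ(1+1/3z)y_n ⇒ h·k2=z(1+1/3z)y_n
  y_{n+1}/y_n = 1 + 6/11z + 5/11z(1+1/3z) = 1 + z + 5/33z²
  Hence R(z) = 1 + z + 5/33z².

Need |R(x)|<1, x<0.
x=-0.76: |R|=0.3275
R=1: x+5/33x²=0 ⇒ x=−33/5=-6.6000; min R=1−1/(4·5/33)=-0.6500>−1
Confirm numerically:
  x=-6.246: |R|=0.66499 <1
  x=-4.521: |R|=0.42411 <1
  x=-4.432: |R|=0.45584 <1
  x=-2.893: |R|=0.62490 <1
  x=-7.103: |R|=1.54133 >1
  x=-6.795: |R|=1.20076 >1
Interval (-6.6000, 0).

z∈(-6.6000,0).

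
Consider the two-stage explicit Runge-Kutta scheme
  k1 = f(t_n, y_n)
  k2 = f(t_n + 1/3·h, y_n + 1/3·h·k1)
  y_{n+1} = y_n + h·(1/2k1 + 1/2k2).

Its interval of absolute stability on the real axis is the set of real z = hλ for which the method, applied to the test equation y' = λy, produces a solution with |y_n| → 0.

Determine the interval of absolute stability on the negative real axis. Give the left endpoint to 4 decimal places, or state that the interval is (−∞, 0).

z∈(-6.0000,0).

Set f=λy, z=hλ:
  k1=λy_n ⇒ h·k1=z·y_n;  k2=λ(1+1/3z)y_n ⇒ h·k2=z(1+1/3z)y_n
  y_{n+1}/y_n = 1 + 1/2z + 1/2z(1+1/3z) = 1 + z + 1/6z²
  ⇒ R(z) = 1 + z + 1/6z².

Need |R(x)|<1, x<0.
x=-1.59: |R|=0.1686
R=1: x+1/6x²=0 ⇒ x=−6=-6.0000; min R=1−1/(4·1/6)=-0.5000>−1
Confirm numerically:
  x=-4.503: |R|=0.12350 <1
  x=-4.053: |R|=0.31520 <1
  x=-3.078: |R|=0.49899 <1
  x=-6.454: |R|=1.48835 >1
  x=-6.170: |R|=1.17482 >1
Stable set (-6.0000, 0).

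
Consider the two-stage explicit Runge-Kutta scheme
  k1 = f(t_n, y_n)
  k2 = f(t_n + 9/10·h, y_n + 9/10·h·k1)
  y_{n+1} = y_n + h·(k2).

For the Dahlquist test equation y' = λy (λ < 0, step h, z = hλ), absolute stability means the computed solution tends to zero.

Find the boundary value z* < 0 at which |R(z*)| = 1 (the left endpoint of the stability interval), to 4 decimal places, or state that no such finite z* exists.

Test eqn y'=λy, z=hλ:
  k1=λy_n ⇒ h·k1=z·y_n;  k2=λ(1+9/10z)y_n ⇒ h·k2=z(1+9/10z)y_n
  y_{n+1}/y_n = 1 + z(1+9/10z) = 1 + z + 9/10z²
  R(z) = 1 + z + 9/10z².

Solve |R(x)|<1 on ℝ⁻.
x=-0.53: |R|=0.7228
R=1: x+9/10x²=0 ⇒ x=−10/9=-1.1111; min R=1−1/(4·9/10)=0.7222>−1
Confirm numerically:
  x=-1.002: |R|=0.90160 <1
  x=-0.893: |R|=0.82470 <1
  x=-0.798: |R|=0.77512 <1
  x=-0.664: |R|=0.73281 <1
  x=-1.443: |R|=1.43102 >1
  x=-1.377: |R|=1.32952 >1
Interval (-1.1111, 0).

z* = -1.1111.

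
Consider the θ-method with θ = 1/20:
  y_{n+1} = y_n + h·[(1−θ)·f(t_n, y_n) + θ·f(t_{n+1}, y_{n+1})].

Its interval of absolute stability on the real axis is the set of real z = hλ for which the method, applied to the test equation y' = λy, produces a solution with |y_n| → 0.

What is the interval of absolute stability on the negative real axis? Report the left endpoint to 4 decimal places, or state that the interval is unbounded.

Test eqn y'=λy, z=hλ:
  y_{n+1} = y_n + z·[19/20·y_n + 1/20·y_{n+1}] ⇒ (1 − 1/20z)y_{n+1} = (1 + 19/20z)y_n
  so R(z) = (1 + 19/20z)/(1 − 1/20z).

Need |R(x)|<1, x<0.
x=-1.63: |R|=0.5072
R=−1: 1+19/20x = −1+1/20x ⇒ -9/10x=2 ⇒ x=2/(-9/10)=-2.2222
Confirm numerically:
  x=-1.737: |R|=0.59820 <1
  x=-1.079: |R|=0.02377 <1
  x=-1.023: |R|=0.02678 <1
  x=-2.735: |R|=1.40598 >1
  x=-2.446: |R|=1.17945 >1
Interval (-2.2222, 0).

(-2.2222, 0).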